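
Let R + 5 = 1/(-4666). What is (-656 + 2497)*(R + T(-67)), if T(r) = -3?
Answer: -68722689/4666 ≈ -14728.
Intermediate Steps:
R = -23331/4666 (R = -5 + 1/(-4666) = -5 - 1/4666 = -23331/4666 ≈ -5.0002)
(-656 + 2497)*(R + T(-67)) = (-656 + 2497)*(-23331/4666 - 3) = 1841*(-37329/4666) = -68722689/4666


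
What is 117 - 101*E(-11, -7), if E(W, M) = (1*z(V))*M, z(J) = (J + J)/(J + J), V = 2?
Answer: 824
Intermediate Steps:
z(J) = 1 (z(J) = (2*J)/((2*J)) = (2*J)*(1/(2*J)) = 1)
E(W, M) = M (E(W, M) = (1*1)*M = 1*M = M)
117 - 101*E(-11, -7) = 117 - 101*(-7) = 117 + 707 = 824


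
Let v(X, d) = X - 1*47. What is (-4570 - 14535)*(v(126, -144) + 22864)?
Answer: -438326015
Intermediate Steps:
v(X, d) = -47 + X (v(X, d) = X - 47 = -47 + X)
(-4570 - 14535)*(v(126, -144) + 22864) = (-4570 - 14535)*((-47 + 126) + 22864) = -19105*(79 + 22864) = -19105*22943 = -438326015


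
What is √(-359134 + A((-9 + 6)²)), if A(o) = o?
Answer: 65*I*√85 ≈ 599.27*I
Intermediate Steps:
√(-359134 + A((-9 + 6)²)) = √(-359134 + (-9 + 6)²) = √(-359134 + (-3)²) = √(-359134 + 9) = √(-359125) = 65*I*√85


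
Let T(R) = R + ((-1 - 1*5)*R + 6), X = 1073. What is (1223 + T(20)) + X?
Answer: 2202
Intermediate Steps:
T(R) = 6 - 5*R (T(R) = R + ((-1 - 5)*R + 6) = R + (-6*R + 6) = R + (6 - 6*R) = 6 - 5*R)
(1223 + T(20)) + X = (1223 + (6 - 5*20)) + 1073 = (1223 + (6 - 100)) + 1073 = (1223 - 94) + 1073 = 1129 + 1073 = 2202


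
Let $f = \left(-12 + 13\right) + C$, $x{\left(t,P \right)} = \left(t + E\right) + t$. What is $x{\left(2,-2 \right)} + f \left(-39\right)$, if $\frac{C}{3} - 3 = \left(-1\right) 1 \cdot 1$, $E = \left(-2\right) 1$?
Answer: $-271$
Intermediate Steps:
$E = -2$
$x{\left(t,P \right)} = -2 + 2 t$ ($x{\left(t,P \right)} = \left(t - 2\right) + t = \left(-2 + t\right) + t = -2 + 2 t$)
$C = 6$ ($C = 9 + 3 \left(-1\right) 1 \cdot 1 = 9 + 3 \left(\left(-1\right) 1\right) = 9 + 3 \left(-1\right) = 9 - 3 = 6$)
$f = 7$ ($f = \left(-12 + 13\right) + 6 = 1 + 6 = 7$)
$x{\left(2,-2 \right)} + f \left(-39\right) = \left(-2 + 2 \cdot 2\right) + 7 \left(-39\right) = \left(-2 + 4\right) - 273 = 2 - 273 = -271$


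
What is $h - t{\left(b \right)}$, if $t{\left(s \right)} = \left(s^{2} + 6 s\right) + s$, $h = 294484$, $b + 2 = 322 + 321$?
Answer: $-120884$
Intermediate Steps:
$b = 641$ ($b = -2 + \left(322 + 321\right) = -2 + 643 = 641$)
$t{\left(s \right)} = s^{2} + 7 s$
$h - t{\left(b \right)} = 294484 - 641 \left(7 + 641\right) = 294484 - 641 \cdot 648 = 294484 - 415368 = -120884$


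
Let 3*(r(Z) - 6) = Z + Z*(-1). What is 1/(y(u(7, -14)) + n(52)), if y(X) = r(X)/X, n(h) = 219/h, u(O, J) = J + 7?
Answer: 364/1221 ≈ 0.29812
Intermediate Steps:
r(Z) = 6 (r(Z) = 6 + (Z + Z*(-1))/3 = 6 + (Z - Z)/3 = 6 + (1/3)*0 = 6 + 0 = 6)
u(O, J) = 7 + J
y(X) = 6/X
1/(y(u(7, -14)) + n(52)) = 1/(6/(7 - 14) + 219/52) = 1/(6/(-7) + 219*(1/52)) = 1/(6*(-1/7) + 219/52) = 1/(-6/7 + 219/52) = 1/(1221/364) = 364/1221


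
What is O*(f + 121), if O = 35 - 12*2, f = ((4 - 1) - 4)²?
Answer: 1342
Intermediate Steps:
f = 1 (f = (3 - 4)² = (-1)² = 1)
O = 11 (O = 35 - 1*24 = 35 - 24 = 11)
O*(f + 121) = 11*(1 + 121) = 11*122 = 1342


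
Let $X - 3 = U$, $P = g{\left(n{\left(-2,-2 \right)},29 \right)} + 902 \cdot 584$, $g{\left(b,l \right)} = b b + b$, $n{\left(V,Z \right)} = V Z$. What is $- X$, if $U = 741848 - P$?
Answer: $-215063$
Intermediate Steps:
$g{\left(b,l \right)} = b + b^{2}$ ($g{\left(b,l \right)} = b^{2} + b = b + b^{2}$)
$P = 526788$ ($P = \left(-2\right) \left(-2\right) \left(1 - -4\right) + 902 \cdot 584 = 4 \left(1 + 4\right) + 526768 = 4 \cdot 5 + 526768 = 20 + 526768 = 526788$)
$U = 215060$ ($U = 741848 - 526788 = 215060$)
$X = 215063$ ($X = 3 + 215060 = 215063$)
$- X = \left(-1\right) 215063 = -215063$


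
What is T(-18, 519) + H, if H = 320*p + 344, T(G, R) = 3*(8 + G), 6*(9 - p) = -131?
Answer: 30542/3 ≈ 10181.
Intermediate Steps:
p = 185/6 (p = 9 - ⅙*(-131) = 9 + 131/6 = 185/6 ≈ 30.833)
T(G, R) = 24 + 3*G
H = 30632/3 (H = 320*(185/6) + 344 = 29600/3 + 344 = 30632/3 ≈ 10211.)
T(-18, 519) + H = (24 + 3*(-18)) + 30632/3 = (24 - 54) + 30632/3 = -30 + 30632/3 = 30542/3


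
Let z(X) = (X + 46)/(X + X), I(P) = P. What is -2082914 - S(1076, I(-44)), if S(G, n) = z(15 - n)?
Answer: -245783957/118 ≈ -2.0829e+6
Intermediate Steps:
z(X) = (46 + X)/(2*X) (z(X) = (46 + X)/((2*X)) = (46 + X)*(1/(2*X)) = (46 + X)/(2*X))
S(G, n) = (61 - n)/(2*(15 - n)) (S(G, n) = (46 + (15 - n))/(2*(15 - n)) = (61 - n)/(2*(15 - n)))
-2082914 - S(1076, I(-44)) = -2082914 - (-61 - 44)/(2*(-15 - 44)) = -2082914 - (-105)/(2*(-59)) = -2082914 - (-1)*(-105)/(2*59) = -2082914 - 1*105/118 = -2082914 - 105/118 = -245783957/118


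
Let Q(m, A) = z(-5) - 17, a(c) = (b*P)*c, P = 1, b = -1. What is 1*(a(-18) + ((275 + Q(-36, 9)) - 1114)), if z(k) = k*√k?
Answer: -838 - 5*I*√5 ≈ -838.0 - 11.18*I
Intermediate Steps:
a(c) = -c (a(c) = (-1*1)*c = -c)
z(k) = k^(3/2)
Q(m, A) = -17 - 5*I*√5 (Q(m, A) = (-5)^(3/2) - 17 = -5*I*√5 - 17 = -17 - 5*I*√5)
1*(a(-18) + ((275 + Q(-36, 9)) - 1114)) = 1*(-1*(-18) + ((275 + (-17 - 5*I*√5)) - 1114)) = 1*(18 + ((258 - 5*I*√5) - 1114)) = 1*(18 + (-856 - 5*I*√5)) = 1*(-838 - 5*I*√5) = -838 - 5*I*√5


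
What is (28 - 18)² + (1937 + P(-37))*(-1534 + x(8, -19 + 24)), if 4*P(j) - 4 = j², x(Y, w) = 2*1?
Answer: -3493243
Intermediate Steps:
x(Y, w) = 2
P(j) = 1 + j²/4
(28 - 18)² + (1937 + P(-37))*(-1534 + x(8, -19 + 24)) = (28 - 18)² + (1937 + (1 + (¼)*(-37)²))*(-1534 + 2) = 10² + (1937 + (1 + (¼)*1369))*(-1532) = 100 + (1937 + (1 + 1369/4))*(-1532) = 100 + (1937 + 1373/4)*(-1532) = 100 + (9121/4)*(-1532) = 100 - 3493343 = -3493243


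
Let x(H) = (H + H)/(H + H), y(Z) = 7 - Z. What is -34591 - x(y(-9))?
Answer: -34592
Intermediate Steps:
x(H) = 1 (x(H) = (2*H)/((2*H)) = (2*H)*(1/(2*H)) = 1)
-34591 - x(y(-9)) = -34591 - 1*1 = -34591 - 1 = -34592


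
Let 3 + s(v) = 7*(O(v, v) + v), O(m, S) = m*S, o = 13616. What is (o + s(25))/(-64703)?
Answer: -18163/64703 ≈ -0.28071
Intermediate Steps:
O(m, S) = S*m
s(v) = -3 + 7*v + 7*v**2 (s(v) = -3 + 7*(v*v + v) = -3 + 7*(v**2 + v) = -3 + 7*(v + v**2) = -3 + (7*v + 7*v**2) = -3 + 7*v + 7*v**2)
(o + s(25))/(-64703) = (13616 + (-3 + 7*25 + 7*25**2))/(-64703) = (13616 + (-3 + 175 + 7*625))*(-1/64703) = (13616 + (-3 + 175 + 4375))*(-1/64703) = (13616 + 4547)*(-1/64703) = 18163*(-1/64703) = -18163/64703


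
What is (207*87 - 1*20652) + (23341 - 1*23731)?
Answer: -3033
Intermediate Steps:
(207*87 - 1*20652) + (23341 - 1*23731) = (18009 - 20652) + (23341 - 23731) = -2643 - 390 = -3033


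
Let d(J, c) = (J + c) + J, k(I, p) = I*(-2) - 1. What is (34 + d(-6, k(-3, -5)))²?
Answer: 729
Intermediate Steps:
k(I, p) = -1 - 2*I (k(I, p) = -2*I - 1 = -1 - 2*I)
d(J, c) = c + 2*J
(34 + d(-6, k(-3, -5)))² = (34 + ((-1 - 2*(-3)) + 2*(-6)))² = (34 + ((-1 + 6) - 12))² = (34 + (5 - 12))² = (34 - 7)² = 27² = 729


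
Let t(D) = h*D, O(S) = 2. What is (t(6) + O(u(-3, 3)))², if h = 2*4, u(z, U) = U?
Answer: 2500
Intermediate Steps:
h = 8
t(D) = 8*D
(t(6) + O(u(-3, 3)))² = (8*6 + 2)² = (48 + 2)² = 50² = 2500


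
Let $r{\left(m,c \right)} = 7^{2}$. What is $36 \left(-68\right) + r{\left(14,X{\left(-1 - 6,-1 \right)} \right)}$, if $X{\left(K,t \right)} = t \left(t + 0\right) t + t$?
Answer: $-2399$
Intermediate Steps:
$X{\left(K,t \right)} = t + t^{3}$ ($X{\left(K,t \right)} = t t t + t = t^{2} t + t = t^{3} + t = t + t^{3}$)
$r{\left(m,c \right)} = 49$
$36 \left(-68\right) + r{\left(14,X{\left(-1 - 6,-1 \right)} \right)} = 36 \left(-68\right) + 49 = -2448 + 49 = -2399$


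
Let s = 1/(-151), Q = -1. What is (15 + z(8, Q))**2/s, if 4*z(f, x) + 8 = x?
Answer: -392751/16 ≈ -24547.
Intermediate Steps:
z(f, x) = -2 + x/4
s = -1/151 ≈ -0.0066225
(15 + z(8, Q))**2/s = (15 + (-2 + (1/4)*(-1)))**2/(-1/151) = (15 + (-2 - 1/4))**2*(-151) = (15 - 9/4)**2*(-151) = (51/4)**2*(-151) = (2601/16)*(-151) = -392751/16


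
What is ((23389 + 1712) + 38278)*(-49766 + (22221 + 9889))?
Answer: -1119019624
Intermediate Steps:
((23389 + 1712) + 38278)*(-49766 + (22221 + 9889)) = (25101 + 38278)*(-49766 + 32110) = 63379*(-17656) = -1119019624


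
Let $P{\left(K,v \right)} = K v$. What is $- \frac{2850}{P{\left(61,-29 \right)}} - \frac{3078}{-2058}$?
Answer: $\frac{1885047}{606767} \approx 3.1067$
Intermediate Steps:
$- \frac{2850}{P{\left(61,-29 \right)}} - \frac{3078}{-2058} = - \frac{2850}{61 \left(-29\right)} - \frac{3078}{-2058} = - \frac{2850}{-1769} - - \frac{513}{343} = \left(-2850\right) \left(- \frac{1}{1769}\right) + \frac{513}{343} = \frac{2850}{1769} + \frac{513}{343} = \frac{1885047}{606767}$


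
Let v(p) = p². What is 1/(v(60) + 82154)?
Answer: 1/85754 ≈ 1.1661e-5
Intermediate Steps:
1/(v(60) + 82154) = 1/(60² + 82154) = 1/(3600 + 82154) = 1/85754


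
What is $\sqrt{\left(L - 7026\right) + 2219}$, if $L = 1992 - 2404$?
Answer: $i \sqrt{5219} \approx 72.243 i$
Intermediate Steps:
$L = -412$ ($L = 1992 - 2404 = -412$)
$\sqrt{\left(L - 7026\right) + 2219} = \sqrt{\left(-412 - 7026\right) + 2219} = \sqrt{-7438 + 2219} = \sqrt{-5219} = i \sqrt{5219}$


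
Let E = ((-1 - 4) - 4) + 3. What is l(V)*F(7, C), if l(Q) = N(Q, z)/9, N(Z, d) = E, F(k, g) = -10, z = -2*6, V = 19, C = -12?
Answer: 20/3 ≈ 6.6667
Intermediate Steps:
E = -6 (E = (-5 - 4) + 3 = -9 + 3 = -6)
z = -12
N(Z, d) = -6
l(Q) = -⅔ (l(Q) = -6/9 = -6*⅑ = -⅔)
l(V)*F(7, C) = -⅔*(-10) = 20/3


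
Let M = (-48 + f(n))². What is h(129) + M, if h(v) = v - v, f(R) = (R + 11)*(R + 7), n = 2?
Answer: 4761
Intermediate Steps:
f(R) = (7 + R)*(11 + R) (f(R) = (11 + R)*(7 + R) = (7 + R)*(11 + R))
h(v) = 0
M = 4761 (M = (-48 + (77 + 2² + 18*2))² = (-48 + (77 + 4 + 36))² = (-48 + 117)² = 69² = 4761)
h(129) + M = 0 + 4761 = 4761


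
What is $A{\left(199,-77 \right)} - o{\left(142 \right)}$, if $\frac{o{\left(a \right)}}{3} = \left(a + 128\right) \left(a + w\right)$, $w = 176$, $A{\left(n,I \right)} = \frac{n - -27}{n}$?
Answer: $- \frac{51258194}{199} \approx -2.5758 \cdot 10^{5}$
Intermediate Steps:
$A{\left(n,I \right)} = \frac{27 + n}{n}$ ($A{\left(n,I \right)} = \frac{n + 27}{n} = \frac{27 + n}{n}$)
$o{\left(a \right)} = 3 \left(128 + a\right) \left(176 + a\right)$ ($o{\left(a \right)} = 3 \left(a + 128\right) \left(a + 176\right) = 3 \left(128 + a\right) \left(176 + a\right)$)
$A{\left(199,-77 \right)} - o{\left(142 \right)} = \frac{27 + 199}{199} - \left(67584 + 3 \cdot 142^{2} + 912 \cdot 142\right) = \frac{1}{199} \cdot 226 - \left(67584 + 3 \cdot 20164 + 129504\right) = \frac{226}{199} - \left(67584 + 60492 + 129504\right) = \frac{226}{199} - 257580 = - \frac{51258194}{199}$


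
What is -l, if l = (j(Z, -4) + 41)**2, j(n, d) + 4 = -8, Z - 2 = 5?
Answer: -841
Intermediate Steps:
Z = 7 (Z = 2 + 5 = 7)
j(n, d) = -12 (j(n, d) = -4 - 8 = -12)
l = 841 (l = (-12 + 41)**2 = 29**2 = 841)
-l = -1*841 = -841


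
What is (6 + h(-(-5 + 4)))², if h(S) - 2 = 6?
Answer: 196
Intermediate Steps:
h(S) = 8 (h(S) = 2 + 6 = 8)
(6 + h(-(-5 + 4)))² = (6 + 8)² = 14² = 196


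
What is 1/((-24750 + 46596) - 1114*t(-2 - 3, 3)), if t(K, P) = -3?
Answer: 1/25188 ≈ 3.9701e-5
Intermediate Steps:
1/((-24750 + 46596) - 1114*t(-2 - 3, 3)) = 1/((-24750 + 46596) - 1114*(-3)) = 1/(21846 + 3342) = 1/25188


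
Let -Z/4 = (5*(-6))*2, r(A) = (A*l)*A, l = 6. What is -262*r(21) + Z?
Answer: -693012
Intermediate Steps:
r(A) = 6*A**2 (r(A) = (A*6)*A = (6*A)*A = 6*A**2)
Z = 240 (Z = -4*5*(-6)*2 = -(-120)*2 = -4*(-60) = 240)
-262*r(21) + Z = -1572*21**2 + 240 = -1572*441 + 240 = -262*2646 + 240 = -693252 + 240 = -693012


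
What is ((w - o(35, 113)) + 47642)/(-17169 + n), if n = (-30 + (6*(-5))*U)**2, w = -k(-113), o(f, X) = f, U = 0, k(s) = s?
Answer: -47720/16269 ≈ -2.9332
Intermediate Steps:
w = 113 (w = -1*(-113) = 113)
n = 900 (n = (-30 + (6*(-5))*0)**2 = (-30 - 30*0)**2 = (-30 + 0)**2 = (-30)**2 = 900)
((w - o(35, 113)) + 47642)/(-17169 + n) = ((113 - 1*35) + 47642)/(-17169 + 900) = ((113 - 35) + 47642)/(-16269) = (78 + 47642)*(-1/16269) = 47720*(-1/16269) = -47720/16269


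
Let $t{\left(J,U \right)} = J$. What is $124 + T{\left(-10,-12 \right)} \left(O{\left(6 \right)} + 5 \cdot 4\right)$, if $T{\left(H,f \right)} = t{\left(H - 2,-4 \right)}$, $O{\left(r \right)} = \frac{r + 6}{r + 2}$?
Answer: $-134$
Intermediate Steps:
$O{\left(r \right)} = \frac{6 + r}{2 + r}$
$T{\left(H,f \right)} = -2 + H$ ($T{\left(H,f \right)} = H - 2 = -2 + H$)
$124 + T{\left(-10,-12 \right)} \left(O{\left(6 \right)} + 5 \cdot 4\right) = 124 + \left(-2 - 10\right) \left(\frac{6 + 6}{2 + 6} + 5 \cdot 4\right) = 124 - 12 \left(\frac{1}{8} \cdot 12 + 20\right) = 124 - 12 \left(\frac{3}{2} + 20\right) = 124 - 258 = -134$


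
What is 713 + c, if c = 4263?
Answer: 4976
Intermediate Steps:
713 + c = 713 + 4263 = 4976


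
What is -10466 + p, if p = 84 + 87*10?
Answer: -9512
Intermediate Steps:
p = 954 (p = 84 + 870 = 954)
-10466 + p = -10466 + 954 = -9512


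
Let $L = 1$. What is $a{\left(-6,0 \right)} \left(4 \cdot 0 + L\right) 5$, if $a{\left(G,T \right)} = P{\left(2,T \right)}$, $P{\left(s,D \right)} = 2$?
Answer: $10$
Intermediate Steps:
$a{\left(G,T \right)} = 2$
$a{\left(-6,0 \right)} \left(4 \cdot 0 + L\right) 5 = 2 \left(4 \cdot 0 + 1\right) 5 = 2 \left(0 + 1\right) 5 = 2 \cdot 1 \cdot 5 = 2 \cdot 5 = 10$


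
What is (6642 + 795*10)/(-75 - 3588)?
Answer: -4864/1221 ≈ -3.9836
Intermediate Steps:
(6642 + 795*10)/(-75 - 3588) = (6642 + 7950)/(-3663) = 14592*(-1/3663) = -4864/1221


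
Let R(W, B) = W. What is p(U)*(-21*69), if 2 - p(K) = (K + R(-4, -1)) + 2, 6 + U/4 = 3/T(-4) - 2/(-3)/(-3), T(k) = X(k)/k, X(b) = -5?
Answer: -139748/5 ≈ -27950.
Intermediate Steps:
T(k) = -5/k
U = -688/45 (U = -24 + 4*(3/((-5/(-4))) - 2/(-3)/(-3)) = -24 + 4*(3/((-5*(-¼))) - 2*(-⅓)*(-⅓)) = -24 + 4*(3/(5/4) + (⅔)*(-⅓)) = -24 + 4*(3*(⅘) - 2/9) = -24 + 4*(12/5 - 2/9) = -24 + 4*(98/45) = -24 + 392/45 = -688/45 ≈ -15.289)
p(K) = 4 - K (p(K) = 2 - ((K - 4) + 2) = 2 - ((-4 + K) + 2) = 2 - (-2 + K) = 2 + (2 - K) = 4 - K)
p(U)*(-21*69) = (4 - 1*(-688/45))*(-21*69) = (4 + 688/45)*(-1449) = (868/45)*(-1449) = -139748/5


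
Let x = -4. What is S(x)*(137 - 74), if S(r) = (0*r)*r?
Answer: 0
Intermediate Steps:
S(r) = 0 (S(r) = 0*r = 0)
S(x)*(137 - 74) = 0*(137 - 74) = 0*63 = 0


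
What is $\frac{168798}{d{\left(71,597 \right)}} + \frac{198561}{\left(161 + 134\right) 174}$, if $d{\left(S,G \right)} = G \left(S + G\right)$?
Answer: $\frac{1220135193}{284308315} \approx 4.2916$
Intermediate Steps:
$d{\left(S,G \right)} = G \left(G + S\right)$
$\frac{168798}{d{\left(71,597 \right)}} + \frac{198561}{\left(161 + 134\right) 174} = \frac{168798}{597 \left(597 + 71\right)} + \frac{198561}{\left(161 + 134\right) 174} = \frac{168798}{597 \cdot 668} + \frac{198561}{295 \cdot 174} = \frac{168798}{398796} + \frac{198561}{51330} = 168798 \cdot \frac{1}{398796} + 198561 \cdot \frac{1}{51330} = \frac{28133}{66466} + \frac{66187}{17110} = \frac{1220135193}{284308315}$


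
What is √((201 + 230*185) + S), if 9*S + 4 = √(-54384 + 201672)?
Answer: √(384755 + 38*√102)/3 ≈ 206.87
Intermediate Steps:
S = -4/9 + 38*√102/9 (S = -4/9 + √(-54384 + 201672)/9 = -4/9 + √147288/9 = -4/9 + (38*√102)/9 = -4/9 + 38*√102/9 ≈ 42.198)
√((201 + 230*185) + S) = √((201 + 230*185) + (-4/9 + 38*√102/9)) = √((201 + 42550) + (-4/9 + 38*√102/9)) = √(42751 + (-4/9 + 38*√102/9)) = √(384755/9 + 38*√102/9)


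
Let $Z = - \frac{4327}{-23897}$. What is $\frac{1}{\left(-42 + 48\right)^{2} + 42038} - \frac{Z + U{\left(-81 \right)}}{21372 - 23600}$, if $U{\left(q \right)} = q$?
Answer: $- \frac{10150691988}{280015702273} \approx -0.03625$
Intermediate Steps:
$Z = \frac{4327}{23897}$ ($Z = \left(-4327\right) \left(- \frac{1}{23897}\right) = \frac{4327}{23897} \approx 0.18107$)
$\frac{1}{\left(-42 + 48\right)^{2} + 42038} - \frac{Z + U{\left(-81 \right)}}{21372 - 23600} = \frac{1}{\left(-42 + 48\right)^{2} + 42038} - \frac{\frac{4327}{23897} - 81}{21372 - 23600} = \frac{1}{6^{2} + 42038} - - \frac{1931330}{23897 \left(-2228\right)} = \frac{1}{36 + 42038} - \left(- \frac{1931330}{23897}\right) \left(- \frac{1}{2228}\right) = \frac{1}{42074} - \frac{965665}{26621258} = - \frac{10150691988}{280015702273}$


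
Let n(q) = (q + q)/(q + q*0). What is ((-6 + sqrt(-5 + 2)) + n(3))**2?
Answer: (4 - I*sqrt(3))**2 ≈ 13.0 - 13.856*I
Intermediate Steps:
n(q) = 2 (n(q) = (2*q)/(q + 0) = (2*q)/q = 2)
((-6 + sqrt(-5 + 2)) + n(3))**2 = ((-6 + sqrt(-5 + 2)) + 2)**2 = ((-6 + sqrt(-3)) + 2)**2 = ((-6 + I*sqrt(3)) + 2)**2 = (-4 + I*sqrt(3))**2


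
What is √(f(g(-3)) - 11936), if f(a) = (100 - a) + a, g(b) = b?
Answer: 2*I*√2959 ≈ 108.79*I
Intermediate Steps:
f(a) = 100
√(f(g(-3)) - 11936) = √(100 - 11936) = √(-11836) = 2*I*√2959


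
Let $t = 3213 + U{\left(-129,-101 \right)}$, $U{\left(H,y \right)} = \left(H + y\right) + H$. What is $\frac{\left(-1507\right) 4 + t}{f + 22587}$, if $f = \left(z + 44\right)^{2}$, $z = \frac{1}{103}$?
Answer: $- \frac{5612161}{43362262} \approx -0.12943$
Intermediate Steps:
$U{\left(H,y \right)} = y + 2 H$
$z = \frac{1}{103} \approx 0.0097087$
$t = 2854$ ($t = 3213 + \left(-101 + 2 \left(-129\right)\right) = 3213 - 359 = 2854$)
$f = \frac{20548089}{10609}$ ($f = \left(\frac{1}{103} + 44\right)^{2} = \left(\frac{4533}{103}\right)^{2} = \frac{20548089}{10609} \approx 1936.9$)
$\frac{\left(-1507\right) 4 + t}{f + 22587} = \frac{\left(-1507\right) 4 + 2854}{\frac{20548089}{10609} + 22587} = \frac{-6028 + 2854}{\frac{260173572}{10609}} = \left(-3174\right) \frac{10609}{260173572} = - \frac{5612161}{43362262}$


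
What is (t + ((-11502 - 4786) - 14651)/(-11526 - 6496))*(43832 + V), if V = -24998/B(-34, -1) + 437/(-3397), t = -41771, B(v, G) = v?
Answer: -968699155527103183/520376239 ≈ -1.8615e+9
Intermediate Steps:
V = 42451674/57749 (V = -24998/(-34) + 437/(-3397) = -24998*(-1/34) + 437*(-1/3397) = 12499/17 - 437/3397 = 42451674/57749 ≈ 735.11)
(t + ((-11502 - 4786) - 14651)/(-11526 - 6496))*(43832 + V) = (-41771 + ((-11502 - 4786) - 14651)/(-11526 - 6496))*(43832 + 42451674/57749) = (-41771 + (-16288 - 14651)/(-18022))*(2573705842/57749) = (-41771 - 30939*(-1/18022))*(2573705842/57749) = (-41771 + 30939/18022)*(2573705842/57749) = -752766023/18022*2573705842/57749 = -968699155527103183/520376239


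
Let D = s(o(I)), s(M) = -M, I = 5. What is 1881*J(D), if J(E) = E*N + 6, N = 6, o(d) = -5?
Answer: 67716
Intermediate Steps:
D = 5 (D = -1*(-5) = 5)
J(E) = 6 + 6*E (J(E) = E*6 + 6 = 6*E + 6 = 6 + 6*E)
1881*J(D) = 1881*(6 + 6*5) = 1881*(6 + 30) = 1881*36 = 67716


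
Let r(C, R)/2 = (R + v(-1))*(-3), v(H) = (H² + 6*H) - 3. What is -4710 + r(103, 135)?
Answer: -5472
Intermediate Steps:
v(H) = -3 + H² + 6*H
r(C, R) = 48 - 6*R (r(C, R) = 2*((R + (-3 + (-1)² + 6*(-1)))*(-3)) = 2*((R + (-3 + 1 - 6))*(-3)) = 2*((R - 8)*(-3)) = 2*((-8 + R)*(-3)) = 2*(24 - 3*R) = 48 - 6*R)
-4710 + r(103, 135) = -4710 + (48 - 6*135) = -4710 + (48 - 810) = -4710 - 762 = -5472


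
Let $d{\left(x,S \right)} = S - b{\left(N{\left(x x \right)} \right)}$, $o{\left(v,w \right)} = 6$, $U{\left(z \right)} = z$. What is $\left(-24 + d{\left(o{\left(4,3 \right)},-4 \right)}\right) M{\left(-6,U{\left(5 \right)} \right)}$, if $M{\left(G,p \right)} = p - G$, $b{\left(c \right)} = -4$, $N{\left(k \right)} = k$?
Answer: $-264$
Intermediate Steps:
$d{\left(x,S \right)} = 4 + S$ ($d{\left(x,S \right)} = S - -4 = S + 4 = 4 + S$)
$\left(-24 + d{\left(o{\left(4,3 \right)},-4 \right)}\right) M{\left(-6,U{\left(5 \right)} \right)} = \left(-24 + \left(4 - 4\right)\right) \left(5 - -6\right) = \left(-24 + 0\right) \left(5 + 6\right) = \left(-24\right) 11 = -264$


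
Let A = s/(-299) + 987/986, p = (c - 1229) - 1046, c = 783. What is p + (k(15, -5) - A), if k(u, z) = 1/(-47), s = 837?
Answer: -20648913807/13856258 ≈ -1490.2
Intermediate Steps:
k(u, z) = -1/47
p = -1492 (p = (783 - 1229) - 1046 = -446 - 1046 = -1492)
A = -530169/294814 (A = 837/(-299) + 987/986 = 837*(-1/299) + 987*(1/986) = -837/299 + 987/986 = -530169/294814 ≈ -1.7983)
p + (k(15, -5) - A) = -1492 + (-1/47 - 1*(-530169/294814)) = -1492 + (-1/47 + 530169/294814) = -1492 + 24623129/13856258 = -20648913807/13856258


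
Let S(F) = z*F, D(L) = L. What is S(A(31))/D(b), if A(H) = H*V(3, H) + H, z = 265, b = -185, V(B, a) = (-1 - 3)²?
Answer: -27931/37 ≈ -754.89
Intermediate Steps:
V(B, a) = 16 (V(B, a) = (-4)² = 16)
A(H) = 17*H (A(H) = H*16 + H = 16*H + H = 17*H)
S(F) = 265*F
S(A(31))/D(b) = (265*(17*31))/(-185) = (265*527)*(-1/185) = 139655*(-1/185) = -27931/37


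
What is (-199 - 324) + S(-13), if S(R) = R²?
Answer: -354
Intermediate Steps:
(-199 - 324) + S(-13) = (-199 - 324) + (-13)² = -523 + 169 = -354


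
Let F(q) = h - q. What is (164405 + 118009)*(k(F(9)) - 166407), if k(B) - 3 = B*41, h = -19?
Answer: -47319030528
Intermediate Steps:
F(q) = -19 - q
k(B) = 3 + 41*B (k(B) = 3 + B*41 = 3 + 41*B)
(164405 + 118009)*(k(F(9)) - 166407) = (164405 + 118009)*((3 + 41*(-19 - 1*9)) - 166407) = 282414*((3 + 41*(-19 - 9)) - 166407) = 282414*((3 + 41*(-28)) - 166407) = 282414*((3 - 1148) - 166407) = 282414*(-1145 - 166407) = 282414*(-167552) = -47319030528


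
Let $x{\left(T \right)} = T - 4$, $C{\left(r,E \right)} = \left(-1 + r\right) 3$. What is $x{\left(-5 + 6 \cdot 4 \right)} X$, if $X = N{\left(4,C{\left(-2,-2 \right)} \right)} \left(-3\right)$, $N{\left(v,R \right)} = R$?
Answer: $405$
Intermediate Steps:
$C{\left(r,E \right)} = -3 + 3 r$
$x{\left(T \right)} = -4 + T$
$X = 27$ ($X = \left(-3 + 3 \left(-2\right)\right) \left(-3\right) = \left(-3 - 6\right) \left(-3\right) = \left(-9\right) \left(-3\right) = 27$)
$x{\left(-5 + 6 \cdot 4 \right)} X = \left(-4 + \left(-5 + 6 \cdot 4\right)\right) 27 = \left(-4 + \left(-5 + 24\right)\right) 27 = \left(-4 + 19\right) 27 = 15 \cdot 27 = 405$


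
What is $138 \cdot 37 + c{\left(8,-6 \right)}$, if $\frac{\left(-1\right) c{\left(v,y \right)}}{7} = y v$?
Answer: $5442$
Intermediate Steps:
$c{\left(v,y \right)} = - 7 v y$ ($c{\left(v,y \right)} = - 7 y v = - 7 v y$)
$138 \cdot 37 + c{\left(8,-6 \right)} = 138 \cdot 37 - 56 \left(-6\right) = 5106 + 336 = 5442$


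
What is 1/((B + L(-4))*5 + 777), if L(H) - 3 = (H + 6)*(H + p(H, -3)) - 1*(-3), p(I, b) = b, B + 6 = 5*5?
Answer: 1/832 ≈ 0.0012019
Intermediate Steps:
B = 19 (B = -6 + 5*5 = -6 + 25 = 19)
L(H) = 6 + (-3 + H)*(6 + H) (L(H) = 3 + ((H + 6)*(H - 3) - 1*(-3)) = 3 + ((6 + H)*(-3 + H) + 3) = 3 + ((-3 + H)*(6 + H) + 3) = 3 + (3 + (-3 + H)*(6 + H)) = 6 + (-3 + H)*(6 + H))
1/((B + L(-4))*5 + 777) = 1/((19 + (-12 + (-4)**2 + 3*(-4)))*5 + 777) = 1/((19 + (-12 + 16 - 12))*5 + 777) = 1/((19 - 8)*5 + 777) = 1/(11*5 + 777) = 1/(55 + 777) = 1/832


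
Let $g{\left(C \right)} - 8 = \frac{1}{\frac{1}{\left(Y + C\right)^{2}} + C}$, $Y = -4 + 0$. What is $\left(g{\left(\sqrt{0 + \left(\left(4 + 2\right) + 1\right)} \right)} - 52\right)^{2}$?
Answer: $\frac{222844118}{114921} - \frac{2657095 \sqrt{7}}{229842} \approx 1908.5$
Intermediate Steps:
$Y = -4$
$g{\left(C \right)} = 8 + \frac{1}{C + \frac{1}{\left(-4 + C\right)^{2}}}$ ($g{\left(C \right)} = 8 + \frac{1}{\frac{1}{\left(-4 + C\right)^{2}} + C} = 8 + \frac{1}{C + \frac{1}{\left(-4 + C\right)^{2}}}$)
$\left(g{\left(\sqrt{0 + \left(\left(4 + 2\right) + 1\right)} \right)} - 52\right)^{2} = \left(\frac{8 + \left(-4 + \sqrt{0 + \left(\left(4 + 2\right) + 1\right)}\right)^{2} + 8 \sqrt{0 + \left(\left(4 + 2\right) + 1\right)} \left(-4 + \sqrt{0 + \left(\left(4 + 2\right) + 1\right)}\right)^{2}}{1 + \sqrt{0 + \left(\left(4 + 2\right) + 1\right)} \left(-4 + \sqrt{0 + \left(\left(4 + 2\right) + 1\right)}\right)^{2}} - 52\right)^{2} = \left(\frac{8 + \left(-4 + \sqrt{0 + \left(6 + 1\right)}\right)^{2} + 8 \sqrt{0 + \left(6 + 1\right)} \left(-4 + \sqrt{0 + \left(6 + 1\right)}\right)^{2}}{1 + \sqrt{0 + \left(6 + 1\right)} \left(-4 + \sqrt{0 + \left(6 + 1\right)}\right)^{2}} - 52\right)^{2} = \left(\frac{8 + \left(-4 + \sqrt{0 + 7}\right)^{2} + 8 \sqrt{0 + 7} \left(-4 + \sqrt{0 + 7}\right)^{2}}{1 + \sqrt{0 + 7} \left(-4 + \sqrt{0 + 7}\right)^{2}} - 52\right)^{2} = \left(\frac{8 + \left(-4 + \sqrt{7}\right)^{2} + 8 \sqrt{7} \left(-4 + \sqrt{7}\right)^{2}}{1 + \sqrt{7} \left(-4 + \sqrt{7}\right)^{2}} - 52\right)^{2} = \left(-52 + \frac{8 + \left(-4 + \sqrt{7}\right)^{2} + 8 \sqrt{7} \left(-4 + \sqrt{7}\right)^{2}}{1 + \sqrt{7} \left(-4 + \sqrt{7}\right)^{2}}\right)^{2}$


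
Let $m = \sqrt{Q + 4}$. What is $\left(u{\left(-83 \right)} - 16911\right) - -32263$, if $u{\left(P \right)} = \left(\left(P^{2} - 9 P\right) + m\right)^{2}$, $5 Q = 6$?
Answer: $\frac{291619266}{5} + \frac{15272 \sqrt{130}}{5} \approx 5.8359 \cdot 10^{7}$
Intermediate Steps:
$Q = \frac{6}{5}$ ($Q = \frac{1}{5} \cdot 6 = \frac{6}{5} \approx 1.2$)
$m = \frac{\sqrt{130}}{5}$ ($m = \sqrt{\frac{6}{5} + 4} = \sqrt{\frac{26}{5}} = \frac{\sqrt{130}}{5} \approx 2.2803$)
$u{\left(P \right)} = \left(P^{2} - 9 P + \frac{\sqrt{130}}{5}\right)^{2}$ ($u{\left(P \right)} = \left(\left(P^{2} - 9 P\right) + \frac{\sqrt{130}}{5}\right)^{2} = \left(P^{2} - 9 P + \frac{\sqrt{130}}{5}\right)^{2}$)
$\left(u{\left(-83 \right)} - 16911\right) - -32263 = \left(\frac{\left(\sqrt{130} - -3735 + 5 \left(-83\right)^{2}\right)^{2}}{25} - 16911\right) - -32263 = \left(\frac{\left(\sqrt{130} + 3735 + 5 \cdot 6889\right)^{2}}{25} - 16911\right) + 32263 = \left(\frac{\left(\sqrt{130} + 3735 + 34445\right)^{2}}{25} - 16911\right) + 32263 = \left(\frac{\left(38180 + \sqrt{130}\right)^{2}}{25} - 16911\right) + 32263 = \left(-16911 + \frac{\left(38180 + \sqrt{130}\right)^{2}}{25}\right) + 32263 = 15352 + \frac{\left(38180 + \sqrt{130}\right)^{2}}{25}$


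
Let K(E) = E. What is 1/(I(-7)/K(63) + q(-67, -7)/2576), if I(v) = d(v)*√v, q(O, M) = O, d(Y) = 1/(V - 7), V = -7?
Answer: -97859664/2579119 + 4265856*I*√7/2579119 ≈ -37.943 + 4.3761*I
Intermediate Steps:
d(Y) = -1/14 (d(Y) = 1/(-7 - 7) = 1/(-14) = -1/14)
I(v) = -√v/14
1/(I(-7)/K(63) + q(-67, -7)/2576) = 1/(-I*√7/14/63 - 67/2576) = 1/(-I*√7/14*(1/63) - 67*1/2576) = 1/(-I*√7/14*(1/63) - 67/2576) = 1/(-I*√7/882 - 67/2576) = 1/(-67/2576 - I*√7/882)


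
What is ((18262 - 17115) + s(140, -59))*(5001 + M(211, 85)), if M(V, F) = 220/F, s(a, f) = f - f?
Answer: 97564967/17 ≈ 5.7391e+6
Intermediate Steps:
s(a, f) = 0
((18262 - 17115) + s(140, -59))*(5001 + M(211, 85)) = ((18262 - 17115) + 0)*(5001 + 220/85) = (1147 + 0)*(5001 + 220*(1/85)) = 1147*(5001 + 44/17) = 1147*(85061/17) = 97564967/17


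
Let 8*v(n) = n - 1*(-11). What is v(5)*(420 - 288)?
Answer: 264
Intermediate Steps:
v(n) = 11/8 + n/8 (v(n) = (n - 1*(-11))/8 = (n + 11)/8 = (11 + n)/8 = 11/8 + n/8)
v(5)*(420 - 288) = (11/8 + (⅛)*5)*(420 - 288) = (11/8 + 5/8)*132 = 2*132 = 264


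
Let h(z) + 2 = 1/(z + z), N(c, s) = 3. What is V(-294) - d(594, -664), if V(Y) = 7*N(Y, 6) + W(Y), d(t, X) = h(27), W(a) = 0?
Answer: 1241/54 ≈ 22.981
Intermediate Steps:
h(z) = -2 + 1/(2*z) (h(z) = -2 + 1/(z + z) = -2 + 1/(2*z))
d(t, X) = -107/54 (d(t, X) = -2 + (1/2)/27 = -2 + (1/2)*(1/27) = -2 + 1/54 = -107/54)
V(Y) = 21 (V(Y) = 7*3 + 0 = 21 + 0 = 21)
V(-294) - d(594, -664) = 21 - 1*(-107/54) = 21 + 107/54 = 1241/54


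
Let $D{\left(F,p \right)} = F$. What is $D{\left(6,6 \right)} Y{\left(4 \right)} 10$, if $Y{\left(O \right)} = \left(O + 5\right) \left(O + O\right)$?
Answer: $4320$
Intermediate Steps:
$Y{\left(O \right)} = 2 O \left(5 + O\right)$ ($Y{\left(O \right)} = \left(5 + O\right) 2 O = 2 O \left(5 + O\right)$)
$D{\left(6,6 \right)} Y{\left(4 \right)} 10 = 6 \cdot 2 \cdot 4 \left(5 + 4\right) 10 = 6 \cdot 2 \cdot 4 \cdot 9 \cdot 10 = 6 \cdot 72 \cdot 10 = 432 \cdot 10 = 4320$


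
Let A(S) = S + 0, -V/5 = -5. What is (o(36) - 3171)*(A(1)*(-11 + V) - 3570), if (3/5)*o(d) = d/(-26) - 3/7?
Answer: 146728688/13 ≈ 1.1287e+7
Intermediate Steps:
V = 25 (V = -5*(-5) = 25)
A(S) = S
o(d) = -5/7 - 5*d/78 (o(d) = 5*(d/(-26) - 3/7)/3 = 5*(d*(-1/26) - 3*1/7)/3 = 5*(-d/26 - 3/7)/3 = 5*(-3/7 - d/26)/3 = -5/7 - 5*d/78)
(o(36) - 3171)*(A(1)*(-11 + V) - 3570) = ((-5/7 - 5/78*36) - 3171)*(1*(-11 + 25) - 3570) = ((-5/7 - 30/13) - 3171)*(1*14 - 3570) = (-275/91 - 3171)*(14 - 3570) = -288836/91*(-3556) = 146728688/13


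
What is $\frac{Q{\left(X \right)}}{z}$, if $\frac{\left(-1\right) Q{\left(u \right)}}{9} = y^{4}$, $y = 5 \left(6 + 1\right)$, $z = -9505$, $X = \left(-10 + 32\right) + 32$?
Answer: $\frac{2701125}{1901} \approx 1420.9$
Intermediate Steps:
$X = 54$ ($X = 22 + 32 = 54$)
$y = 35$ ($y = 5 \cdot 7 = 35$)
$Q{\left(u \right)} = -13505625$ ($Q{\left(u \right)} = - 9 \cdot 35^{4} = \left(-9\right) 1500625 = -13505625$)
$\frac{Q{\left(X \right)}}{z} = - \frac{13505625}{-9505} = \left(-13505625\right) \left(- \frac{1}{9505}\right) = \frac{2701125}{1901}$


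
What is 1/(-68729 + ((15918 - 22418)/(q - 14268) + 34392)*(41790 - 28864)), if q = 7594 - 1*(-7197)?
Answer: 523/232380204549 ≈ 2.2506e-9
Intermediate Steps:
q = 14791 (q = 7594 + 7197 = 14791)
1/(-68729 + ((15918 - 22418)/(q - 14268) + 34392)*(41790 - 28864)) = 1/(-68729 + ((15918 - 22418)/(14791 - 14268) + 34392)*(41790 - 28864)) = 1/(-68729 + (-6500/523 + 34392)*12926) = 1/(-68729 + (17980516/523)*12926) = 1/(-68729 + 232416149816/523) = 1/(232380204549/523) = 523/232380204549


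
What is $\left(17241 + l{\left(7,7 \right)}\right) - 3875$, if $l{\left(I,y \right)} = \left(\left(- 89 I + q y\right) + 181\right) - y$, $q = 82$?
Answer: $13491$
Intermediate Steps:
$l{\left(I,y \right)} = 181 - 89 I + 81 y$ ($l{\left(I,y \right)} = \left(\left(- 89 I + 82 y\right) + 181\right) - y = \left(181 - 89 I + 82 y\right) - y = 181 - 89 I + 81 y$)
$\left(17241 + l{\left(7,7 \right)}\right) - 3875 = \left(17241 + \left(181 - 623 + 81 \cdot 7\right)\right) - 3875 = \left(17241 + \left(181 - 623 + 567\right)\right) - 3875 = \left(17241 + 125\right) - 3875 = 17366 - 3875 = 13491$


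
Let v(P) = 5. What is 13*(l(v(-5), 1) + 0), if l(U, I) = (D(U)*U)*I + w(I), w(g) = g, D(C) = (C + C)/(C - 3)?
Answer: 338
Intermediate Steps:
D(C) = 2*C/(-3 + C) (D(C) = (2*C)/(-3 + C) = 2*C/(-3 + C))
l(U, I) = I + 2*I*U**2/(-3 + U) (l(U, I) = ((2*U/(-3 + U))*U)*I + I = (2*U**2/(-3 + U))*I + I = 2*I*U**2/(-3 + U) + I = I + 2*I*U**2/(-3 + U))
13*(l(v(-5), 1) + 0) = 13*(1*(-3 + 5 + 2*5**2)/(-3 + 5) + 0) = 13*(1*(-3 + 5 + 2*25)/2 + 0) = 13*(1*(1/2)*(-3 + 5 + 50) + 0) = 13*(1*(1/2)*52 + 0) = 13*(26 + 0) = 13*26 = 338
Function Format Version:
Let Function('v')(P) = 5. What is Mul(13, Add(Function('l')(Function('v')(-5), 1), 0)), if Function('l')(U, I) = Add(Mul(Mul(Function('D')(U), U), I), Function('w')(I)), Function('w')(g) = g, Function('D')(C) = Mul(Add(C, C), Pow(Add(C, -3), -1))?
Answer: 338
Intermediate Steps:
Function('D')(C) = Mul(2, C, Pow(Add(-3, C), -1)) (Function('D')(C) = Mul(Mul(2, C), Pow(Add(-3, C), -1)) = Mul(2, C, Pow(Add(-3, C), -1)))
Function('l')(U, I) = Add(I, Mul(2, I, Pow(U, 2), Pow(Add(-3, U), -1))) (Function('l')(U, I) = Add(Mul(Mul(Mul(2, U, Pow(Add(-3, U), -1)), U), I), I) = Add(Mul(Mul(2, Pow(U, 2), Pow(Add(-3, U), -1)), I), I) = Add(Mul(2, I, Pow(U, 2), Pow(Add(-3, U), -1)), I) = Add(I, Mul(2, I, Pow(U, 2), Pow(Add(-3, U), -1))))
Mul(13, Add(Function('l')(Function('v')(-5), 1), 0)) = Mul(13, Add(Mul(1, Pow(Add(-3, 5), -1), Add(-3, 5, Mul(2, Pow(5, 2)))), 0)) = Mul(13, Add(Mul(1, Pow(2, -1), Add(-3, 5, Mul(2, 25))), 0)) = Mul(13, Add(Mul(1, Rational(1, 2), Add(-3, 5, 50)), 0)) = Mul(13, Add(Mul(1, Rational(1, 2), 52), 0)) = Mul(13, Add(26, 0)) = Mul(13, 26) = 338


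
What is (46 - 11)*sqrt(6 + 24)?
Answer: 35*sqrt(30) ≈ 191.70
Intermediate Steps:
(46 - 11)*sqrt(6 + 24) = 35*sqrt(30)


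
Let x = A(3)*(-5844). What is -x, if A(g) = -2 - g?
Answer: -29220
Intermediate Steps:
x = 29220 (x = (-2 - 1*3)*(-5844) = (-2 - 3)*(-5844) = -5*(-5844) = 29220)
-x = -1*29220 = -29220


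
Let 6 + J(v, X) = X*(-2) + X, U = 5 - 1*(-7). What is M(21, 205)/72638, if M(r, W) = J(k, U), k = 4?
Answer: -9/36319 ≈ -0.00024780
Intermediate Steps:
U = 12 (U = 5 + 7 = 12)
J(v, X) = -6 - X (J(v, X) = -6 + (X*(-2) + X) = -6 + (-2*X + X) = -6 - X)
M(r, W) = -18 (M(r, W) = -6 - 1*12 = -6 - 12 = -18)
M(21, 205)/72638 = -18/72638 = -18*1/72638 = -9/36319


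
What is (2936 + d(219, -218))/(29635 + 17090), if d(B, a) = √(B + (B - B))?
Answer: 2936/46725 + √219/46725 ≈ 0.063152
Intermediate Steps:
d(B, a) = √B (d(B, a) = √(B + 0) = √B)
(2936 + d(219, -218))/(29635 + 17090) = (2936 + √219)/(29635 + 17090) = (2936 + √219)/46725 = (2936 + √219)*(1/46725) = 2936/46725 + √219/46725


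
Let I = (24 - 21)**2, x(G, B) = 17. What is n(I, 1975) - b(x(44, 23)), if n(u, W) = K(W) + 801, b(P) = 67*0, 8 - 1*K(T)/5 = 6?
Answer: 811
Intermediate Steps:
K(T) = 10 (K(T) = 40 - 5*6 = 40 - 30 = 10)
b(P) = 0
I = 9 (I = 3**2 = 9)
n(u, W) = 811 (n(u, W) = 10 + 801 = 811)
n(I, 1975) - b(x(44, 23)) = 811 - 1*0 = 811 + 0 = 811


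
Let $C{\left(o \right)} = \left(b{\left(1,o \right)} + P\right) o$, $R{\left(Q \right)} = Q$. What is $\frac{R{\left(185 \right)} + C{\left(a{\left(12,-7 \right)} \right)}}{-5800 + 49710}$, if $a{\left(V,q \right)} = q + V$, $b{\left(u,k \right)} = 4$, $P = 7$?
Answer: $\frac{24}{4391} \approx 0.0054657$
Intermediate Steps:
$a{\left(V,q \right)} = V + q$
$C{\left(o \right)} = 11 o$ ($C{\left(o \right)} = \left(4 + 7\right) o = 11 o$)
$\frac{R{\left(185 \right)} + C{\left(a{\left(12,-7 \right)} \right)}}{-5800 + 49710} = \frac{185 + 11 \left(12 - 7\right)}{-5800 + 49710} = \frac{185 + 11 \cdot 5}{43910} = \left(185 + 55\right) \frac{1}{43910} = 240 \cdot \frac{1}{43910} = \frac{24}{4391}$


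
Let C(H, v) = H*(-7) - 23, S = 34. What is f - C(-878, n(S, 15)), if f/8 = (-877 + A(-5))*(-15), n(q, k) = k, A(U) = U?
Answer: 99717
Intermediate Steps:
C(H, v) = -23 - 7*H (C(H, v) = -7*H - 23 = -23 - 7*H)
f = 105840 (f = 8*((-877 - 5)*(-15)) = 8*(-882*(-15)) = 8*13230 = 105840)
f - C(-878, n(S, 15)) = 105840 - (-23 - 7*(-878)) = 105840 - (-23 + 6146) = 105840 - 1*6123 = 105840 - 6123 = 99717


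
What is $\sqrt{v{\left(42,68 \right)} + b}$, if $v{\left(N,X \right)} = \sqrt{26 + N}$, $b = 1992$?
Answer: $\sqrt{1992 + 2 \sqrt{17}} \approx 44.724$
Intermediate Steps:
$\sqrt{v{\left(42,68 \right)} + b} = \sqrt{\sqrt{26 + 42} + 1992} = \sqrt{\sqrt{68} + 1992} = \sqrt{2 \sqrt{17} + 1992} = \sqrt{1992 + 2 \sqrt{17}}$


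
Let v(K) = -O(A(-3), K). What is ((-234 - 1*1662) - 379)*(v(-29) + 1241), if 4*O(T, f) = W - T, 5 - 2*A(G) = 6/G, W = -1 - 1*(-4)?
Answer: -22588475/8 ≈ -2.8236e+6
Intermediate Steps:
W = 3 (W = -1 + 4 = 3)
A(G) = 5/2 - 3/G
O(T, f) = ¾ - T/4 (O(T, f) = (3 - T)/4 = ¾ - T/4)
v(K) = ⅛ (v(K) = -(¾ - (5/2 - 3/(-3))/4) = -(¾ - (5/2 - 3*(-⅓))/4) = -(¾ - (5/2 + 1)/4) = -(¾ - ¼*7/2) = -(¾ - 7/8) = -1*(-⅛) = ⅛)
((-234 - 1*1662) - 379)*(v(-29) + 1241) = ((-234 - 1*1662) - 379)*(⅛ + 1241) = ((-234 - 1662) - 379)*(9929/8) = (-1896 - 379)*(9929/8) = -2275*9929/8 = -22588475/8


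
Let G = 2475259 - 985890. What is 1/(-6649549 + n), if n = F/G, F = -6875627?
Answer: -1489369/9903639020208 ≈ -1.5039e-7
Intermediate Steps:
G = 1489369
n = -6875627/1489369 ≈ -4.6165
1/(-6649549 + n) = 1/(-6649549 - 6875627/1489369) = 1/(-9903639020208/1489369) = -1489369/9903639020208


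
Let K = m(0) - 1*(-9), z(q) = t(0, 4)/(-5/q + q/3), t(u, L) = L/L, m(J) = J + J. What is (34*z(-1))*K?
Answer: 459/7 ≈ 65.571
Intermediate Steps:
m(J) = 2*J
t(u, L) = 1
z(q) = 1/(-5/q + q/3)
K = 9 (K = 2*0 - 1*(-9) = 0 + 9 = 9)
(34*z(-1))*K = (34*(3*(-1)/(-15 + (-1)²)))*9 = (34*(3*(-1)/(-15 + 1)))*9 = (34*(3*(-1)/(-14)))*9 = (34*(3*(-1)*(-1/14)))*9 = (34*(3/14))*9 = (51/7)*9 = 459/7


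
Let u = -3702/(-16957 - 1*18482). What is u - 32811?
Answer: -387595109/11813 ≈ -32811.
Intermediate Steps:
u = 1234/11813 (u = -3702/(-16957 - 18482) = -3702/(-35439) = -3702*(-1/35439) = 1234/11813 ≈ 0.10446)
u - 32811 = 1234/11813 - 32811 = -387595109/11813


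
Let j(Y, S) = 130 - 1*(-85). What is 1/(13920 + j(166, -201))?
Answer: 1/14135 ≈ 7.0746e-5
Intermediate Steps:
j(Y, S) = 215 (j(Y, S) = 130 + 85 = 215)
1/(13920 + j(166, -201)) = 1/(13920 + 215) = 1/14135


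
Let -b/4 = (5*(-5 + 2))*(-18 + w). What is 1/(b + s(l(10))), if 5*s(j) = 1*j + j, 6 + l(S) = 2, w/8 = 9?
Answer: 5/16192 ≈ 0.00030879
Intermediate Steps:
w = 72 (w = 8*9 = 72)
l(S) = -4 (l(S) = -6 + 2 = -4)
s(j) = 2*j/5 (s(j) = (1*j + j)/5 = (j + j)/5 = (2*j)/5 = 2*j/5)
b = 3240 (b = -4*5*(-5 + 2)*(-18 + 72) = -4*5*(-3)*54 = -(-60)*54 = -4*(-810) = 3240)
1/(b + s(l(10))) = 1/(3240 + (2/5)*(-4)) = 1/(3240 - 8/5) = 1/(16192/5) = 5/16192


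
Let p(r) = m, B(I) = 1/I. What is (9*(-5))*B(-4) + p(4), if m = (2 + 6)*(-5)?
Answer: -115/4 ≈ -28.750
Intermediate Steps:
m = -40 (m = 8*(-5) = -40)
p(r) = -40
(9*(-5))*B(-4) + p(4) = (9*(-5))/(-4) - 40 = -45*(-¼) - 40 = 45/4 - 40 = -115/4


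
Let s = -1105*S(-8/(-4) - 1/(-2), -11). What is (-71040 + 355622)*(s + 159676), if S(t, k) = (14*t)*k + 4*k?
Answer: 180345589622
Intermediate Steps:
S(t, k) = 4*k + 14*k*t (S(t, k) = 14*k*t + 4*k = 4*k + 14*k*t)
s = 474045 (s = -2210*(-11)*(2 + 7*(-8/(-4) - 1/(-2))) = -2210*(-11)*(2 + 7*(-8*(-1/4) - 1*(-1/2))) = -2210*(-11)*(2 + 7*(2 + 1/2)) = -2210*(-11)*(2 + 7*(5/2)) = -2210*(-11)*(2 + 35/2) = -2210*(-11)*39/2 = -1105*(-429) = 474045)
(-71040 + 355622)*(s + 159676) = (-71040 + 355622)*(474045 + 159676) = 284582*633721 = 180345589622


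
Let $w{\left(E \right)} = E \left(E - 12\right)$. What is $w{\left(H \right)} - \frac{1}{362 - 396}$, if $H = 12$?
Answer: $\frac{1}{34} \approx 0.029412$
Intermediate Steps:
$w{\left(E \right)} = E \left(-12 + E\right)$
$w{\left(H \right)} - \frac{1}{362 - 396} = 12 \left(-12 + 12\right) - \frac{1}{362 - 396} = 12 \cdot 0 - \frac{1}{-34} = 0 - - \frac{1}{34} = 0 + \frac{1}{34} = \frac{1}{34}$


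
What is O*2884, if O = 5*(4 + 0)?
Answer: 57680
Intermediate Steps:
O = 20 (O = 5*4 = 20)
O*2884 = 20*2884 = 57680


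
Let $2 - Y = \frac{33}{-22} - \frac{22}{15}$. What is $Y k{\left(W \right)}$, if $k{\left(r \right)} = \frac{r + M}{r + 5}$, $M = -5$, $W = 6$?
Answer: $\frac{149}{330} \approx 0.45152$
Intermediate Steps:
$k{\left(r \right)} = \frac{-5 + r}{5 + r}$ ($k{\left(r \right)} = \frac{r - 5}{r + 5} = \frac{-5 + r}{5 + r}$)
$Y = \frac{149}{30}$ ($Y = 2 - \left(\frac{33}{-22} - \frac{22}{15}\right) = 2 - \left(33 \left(- \frac{1}{22}\right) - \frac{22}{15}\right) = 2 - \left(- \frac{3}{2} - \frac{22}{15}\right) = 2 - - \frac{89}{30} = 2 + \frac{89}{30} = \frac{149}{30} \approx 4.9667$)
$Y k{\left(W \right)} = \frac{149 \frac{-5 + 6}{5 + 6}}{30} = \frac{149 \cdot \frac{1}{11} \cdot 1}{30} = \frac{149}{30} \cdot \frac{1}{11} = \frac{149}{330}$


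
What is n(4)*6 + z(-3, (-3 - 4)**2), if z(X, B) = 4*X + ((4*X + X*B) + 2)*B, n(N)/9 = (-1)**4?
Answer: -7651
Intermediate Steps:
n(N) = 9 (n(N) = 9*(-1)**4 = 9*1 = 9)
z(X, B) = 4*X + B*(2 + 4*X + B*X) (z(X, B) = 4*X + ((4*X + B*X) + 2)*B = 4*X + (2 + 4*X + B*X)*B = 4*X + B*(2 + 4*X + B*X))
n(4)*6 + z(-3, (-3 - 4)**2) = 9*6 + (2*(-3 - 4)**2 + 4*(-3) - 3*(-3 - 4)**4 + 4*(-3 - 4)**2*(-3)) = 54 + (2*(-7)**2 - 12 - 3*((-7)**2)**2 + 4*(-7)**2*(-3)) = 54 + (2*49 - 12 - 3*49**2 + 4*49*(-3)) = 54 + (98 - 12 - 3*2401 - 588) = 54 + (98 - 12 - 7203 - 588) = 54 - 7705 = -7651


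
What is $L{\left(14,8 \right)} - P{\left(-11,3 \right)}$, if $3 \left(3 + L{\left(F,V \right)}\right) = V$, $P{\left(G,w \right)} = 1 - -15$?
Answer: $- \frac{49}{3} \approx -16.333$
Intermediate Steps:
$P{\left(G,w \right)} = 16$ ($P{\left(G,w \right)} = 1 + 15 = 16$)
$L{\left(F,V \right)} = -3 + \frac{V}{3}$
$L{\left(14,8 \right)} - P{\left(-11,3 \right)} = \left(-3 + \frac{1}{3} \cdot 8\right) - 16 = \left(-3 + \frac{8}{3}\right) - 16 = - \frac{1}{3} - 16 = - \frac{49}{3}$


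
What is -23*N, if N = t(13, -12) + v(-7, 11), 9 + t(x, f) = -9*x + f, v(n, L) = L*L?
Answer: 391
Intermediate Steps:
v(n, L) = L²
t(x, f) = -9 + f - 9*x (t(x, f) = -9 + (-9*x + f) = -9 + (f - 9*x) = -9 + f - 9*x)
N = -17 (N = (-9 - 12 - 9*13) + 11² = (-9 - 12 - 117) + 121 = -138 + 121 = -17)
-23*N = -23*(-17) = 391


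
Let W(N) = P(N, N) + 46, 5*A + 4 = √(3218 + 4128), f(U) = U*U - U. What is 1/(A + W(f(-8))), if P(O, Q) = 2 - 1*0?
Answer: 118/4835 - √7346/9670 ≈ 0.015542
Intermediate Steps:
f(U) = U² - U
P(O, Q) = 2 (P(O, Q) = 2 + 0 = 2)
A = -⅘ + √7346/5 (A = -⅘ + √(3218 + 4128)/5 = -⅘ + √7346/5 ≈ 16.342)
W(N) = 48 (W(N) = 2 + 46 = 48)
1/(A + W(f(-8))) = 1/((-⅘ + √7346/5) + 48) = 1/(236/5 + √7346/5)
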